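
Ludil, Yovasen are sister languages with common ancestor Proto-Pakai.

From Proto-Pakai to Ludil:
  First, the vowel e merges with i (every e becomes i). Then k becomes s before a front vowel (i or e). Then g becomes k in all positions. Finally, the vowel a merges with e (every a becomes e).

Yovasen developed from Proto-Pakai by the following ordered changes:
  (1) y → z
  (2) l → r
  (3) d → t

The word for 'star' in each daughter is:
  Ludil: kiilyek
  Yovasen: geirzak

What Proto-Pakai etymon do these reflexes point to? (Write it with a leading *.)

*geilyak

Position 5: Ludil has y, Yovasen has z. Ludil preserves y here (none of its changes turn any other segment into y), so the proto-segment is *y.
Position 4: Ludil has l, Yovasen has r. Ludil preserves l here (none of its changes turn any other segment into l), so the proto-segment is *l.
Verify the candidate proto-form against each daughter:
Ludil: *geilyak
  geilyak → giilyak   [vowel merger]
  giilyak (rule 2 does not apply)
  giilyak → kiilyak   [unconditioned shift]
  kiilyak → kiilyek   [vowel merger]
  giving Ludil kiilyek.
Yovasen: *geilyak > geilzak > geirzak  (by unconditioned shift, unconditioned shift)
*geilyak is the unique common source.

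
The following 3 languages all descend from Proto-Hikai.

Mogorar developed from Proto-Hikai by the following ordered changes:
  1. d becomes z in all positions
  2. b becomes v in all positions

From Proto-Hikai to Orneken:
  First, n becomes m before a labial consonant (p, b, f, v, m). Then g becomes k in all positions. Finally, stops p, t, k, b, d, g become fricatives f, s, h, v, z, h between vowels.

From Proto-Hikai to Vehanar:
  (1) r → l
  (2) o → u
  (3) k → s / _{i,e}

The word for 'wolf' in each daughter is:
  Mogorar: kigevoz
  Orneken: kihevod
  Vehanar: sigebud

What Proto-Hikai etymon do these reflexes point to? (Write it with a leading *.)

*kigebod

Position 1: Mogorar has k, Orneken has k, Vehanar has s. Mogorar preserves k here (none of its changes turn any other segment into k), so the proto-segment is *k.
Position 5: Mogorar has v, Orneken has v, Vehanar has b. Vehanar preserves b here (none of its changes turn any other segment into b), so the proto-segment is *b.
Position 3: Mogorar has g, Orneken has h, Vehanar has g. Mogorar preserves g here (none of its changes turn any other segment into g), so the proto-segment is *g.
Verify the candidate proto-form against each daughter:
Mogorar: start from *kigebod.
  rule 1 (unconditioned shift): kigebod → kigeboz
  rule 2 (unconditioned shift): kigeboz → kigevoz
  ⇒ Mogorar kigevoz
Orneken: *kigebod
  kigebod (rule 1 does not apply)
  kigebod → kikebod   [unconditioned shift]
  kikebod → kihevod   [intervocalic lenition]
  giving Orneken kihevod.
Vehanar: start from *kigebod.
  rule 1: no change — kigebod
  rule 2 (vowel merger): kigebod → kigebud
  rule 3 (palatalisation): kigebud → sigebud
  ⇒ Vehanar sigebud
Only *kigebod yields all of Mogorar kigevoz, Orneken kihevod, Vehanar sigebud.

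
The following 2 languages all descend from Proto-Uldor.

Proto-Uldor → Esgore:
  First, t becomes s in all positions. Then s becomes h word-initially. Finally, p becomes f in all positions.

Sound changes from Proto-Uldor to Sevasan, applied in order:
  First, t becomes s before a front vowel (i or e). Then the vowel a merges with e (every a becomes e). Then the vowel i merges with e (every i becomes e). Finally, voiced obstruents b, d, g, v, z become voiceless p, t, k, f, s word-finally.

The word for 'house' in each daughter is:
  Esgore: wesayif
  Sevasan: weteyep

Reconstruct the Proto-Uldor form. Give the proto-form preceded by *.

*wetayip

Position 3: Esgore has s, Sevasan has t. Taking the neighbouring segments as reconstructed: Esgore s could go back to *t or *s; Sevasan t can only go back to *t — the one source consistent with every daughter is *t.
Position 4: Esgore has a, Sevasan has e. Esgore preserves a here (none of its changes turn any other segment into a), so the proto-segment is *a.
Position 6: Esgore has i, Sevasan has e. Esgore preserves i here (none of its changes turn any other segment into i), so the proto-segment is *i.
Verify the candidate proto-form against each daughter:
Esgore: *wetayip
  wetayip → wesayip   [unconditioned shift]
  wesayip (rule 2 does not apply)
  wesayip → wesayif   [unconditioned shift]
  giving Esgore wesayif.
Sevasan: start from *wetayip.
  rule 1: no change — wetayip
  rule 2 (vowel merger): wetayip → weteyip
  rule 3 (vowel merger): weteyip → weteyep
  rule 4: no change — weteyep
  ⇒ Sevasan weteyep
Only *wetayip yields all of Esgore wesayif, Sevasan weteyep.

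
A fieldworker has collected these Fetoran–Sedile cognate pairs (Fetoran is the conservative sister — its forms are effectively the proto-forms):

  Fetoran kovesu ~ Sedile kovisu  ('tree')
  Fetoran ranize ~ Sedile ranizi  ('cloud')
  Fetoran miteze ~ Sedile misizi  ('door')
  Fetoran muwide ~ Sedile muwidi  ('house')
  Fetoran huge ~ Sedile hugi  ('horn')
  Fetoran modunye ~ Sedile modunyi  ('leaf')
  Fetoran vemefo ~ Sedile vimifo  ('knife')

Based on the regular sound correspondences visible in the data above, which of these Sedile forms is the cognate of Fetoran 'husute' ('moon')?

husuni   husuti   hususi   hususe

hususi

miteze ~ misizi — Fetoran t corresponds to Sedile s between vowels (before a front vowel).
ranize ~ ranizi, miteze ~ misizi — Fetoran e corresponds to Sedile i word-finally.
Applying these to Fetoran 'husute':
  husute → hususe   (t→s between vowels (before a front vowel))
  hususe → hususi   (e→i word-finally)
So the Sedile cognate is 'hususi'.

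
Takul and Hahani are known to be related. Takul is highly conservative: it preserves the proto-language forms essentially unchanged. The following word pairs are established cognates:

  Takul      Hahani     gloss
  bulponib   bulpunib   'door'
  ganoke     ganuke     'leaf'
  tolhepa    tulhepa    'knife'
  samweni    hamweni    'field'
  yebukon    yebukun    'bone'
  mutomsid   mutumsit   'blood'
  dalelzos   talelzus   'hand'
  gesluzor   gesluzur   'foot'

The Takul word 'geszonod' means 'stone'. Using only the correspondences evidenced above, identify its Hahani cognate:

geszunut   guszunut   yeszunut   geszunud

bulponib ~ bulpunib, yebukon ~ yebukun — Takul o corresponds to Hahani u after a consonant, before a nasal.
ganoke ~ ganuke, tolhepa ~ tulhepa — Takul o corresponds to Hahani u after a consonant, before a consonant other than r, m, n, p, b, f, v.
mutomsid ~ mutumsit — Takul d corresponds to Hahani t word-finally.
Applying these to Takul 'geszonod':
  geszonod → geszunod   (o→u after a consonant, before a nasal)
  geszunod → geszunud   (o→u after a consonant, before a consonant other than r, m, n, p, b, f, v)
  geszunud → geszunut   (d→t word-finally)
So the Hahani cognate is 'geszunut'.

geszunut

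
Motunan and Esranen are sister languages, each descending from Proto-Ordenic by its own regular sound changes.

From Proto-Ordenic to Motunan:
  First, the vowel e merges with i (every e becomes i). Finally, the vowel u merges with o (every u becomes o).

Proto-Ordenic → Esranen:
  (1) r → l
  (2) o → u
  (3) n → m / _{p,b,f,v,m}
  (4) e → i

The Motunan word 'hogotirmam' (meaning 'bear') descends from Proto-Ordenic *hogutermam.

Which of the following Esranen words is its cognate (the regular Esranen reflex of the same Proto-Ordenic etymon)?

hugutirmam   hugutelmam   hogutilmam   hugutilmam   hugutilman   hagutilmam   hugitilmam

hugutilmam

Esranen: start from *hogutermam.
  rule 1 (unconditioned shift): hogutermam → hogutelmam
  rule 2 (vowel merger): hogutelmam → hugutelmam
  rule 3: no change — hugutelmam
  rule 4 (vowel merger): hugutelmam → hugutilmam
  ⇒ Esranen hugutilmam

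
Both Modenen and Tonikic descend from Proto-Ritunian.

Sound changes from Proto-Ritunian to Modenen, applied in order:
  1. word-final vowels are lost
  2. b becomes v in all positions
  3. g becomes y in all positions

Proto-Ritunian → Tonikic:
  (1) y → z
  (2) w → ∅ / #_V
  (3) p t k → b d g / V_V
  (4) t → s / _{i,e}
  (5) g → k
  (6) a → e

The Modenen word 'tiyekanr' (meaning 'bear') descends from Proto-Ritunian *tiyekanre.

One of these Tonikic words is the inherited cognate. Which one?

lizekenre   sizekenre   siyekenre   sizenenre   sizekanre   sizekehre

Tonikic: *tiyekanre
  tiyekanre → tizekanre   [unconditioned shift]
  tizekanre (rule 2 does not apply)
  tizekanre → tizeganre   [intervocalic voicing]
  tizeganre → sizeganre   [palatalisation]
  sizeganre → sizekanre   [unconditioned shift]
  sizekanre → sizekenre   [vowel merger]
  giving Tonikic sizekenre.

sizekenre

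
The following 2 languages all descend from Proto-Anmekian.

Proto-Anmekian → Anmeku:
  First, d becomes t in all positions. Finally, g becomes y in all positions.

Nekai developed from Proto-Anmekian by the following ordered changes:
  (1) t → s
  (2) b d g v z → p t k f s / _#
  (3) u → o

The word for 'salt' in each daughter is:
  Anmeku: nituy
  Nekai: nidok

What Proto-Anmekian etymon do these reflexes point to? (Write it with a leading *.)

*nidug

Position 3: Anmeku has t, Nekai has d. Nekai preserves d here (none of its changes turn any other segment into d), so the proto-segment is *d.
Position 5: Anmeku has y, Nekai has k. Taking the neighbouring segments as reconstructed: Anmeku y could go back to *g or *y; Nekai k could go back to *k or *g — the one source consistent with every daughter is *g.
Continuing position by position gives *nidug; check it forward:
Anmeku: start from *nidug.
  rule 1 (unconditioned shift): nidug → nitug
  rule 2 (unconditioned shift): nitug → nituy
  ⇒ Anmeku nituy
Nekai: *nidug
  nidug (rule 1 does not apply)
  nidug → niduk   [final devoicing]
  niduk → nidok   [vowel merger]
  giving Nekai nidok.
Only *nidug yields all of Anmeku nituy, Nekai nidok.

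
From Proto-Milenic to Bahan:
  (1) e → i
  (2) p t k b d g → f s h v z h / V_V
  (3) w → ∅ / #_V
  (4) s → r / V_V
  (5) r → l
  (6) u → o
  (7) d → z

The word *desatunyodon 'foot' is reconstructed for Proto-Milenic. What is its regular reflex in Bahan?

Bahan: *desatunyodon
  desatunyodon → disatunyodon   [vowel merger]
  disatunyodon → disasunyozon   [intervocalic lenition]
  disasunyozon (rule 3 does not apply)
  disasunyozon → dirarunyozon   [rhotacism]
  dirarunyozon → dilalunyozon   [unconditioned shift]
  dilalunyozon → dilalonyozon   [vowel merger]
  dilalonyozon → zilalonyozon   [unconditioned shift]
  giving Bahan zilalonyozon.

zilalonyozon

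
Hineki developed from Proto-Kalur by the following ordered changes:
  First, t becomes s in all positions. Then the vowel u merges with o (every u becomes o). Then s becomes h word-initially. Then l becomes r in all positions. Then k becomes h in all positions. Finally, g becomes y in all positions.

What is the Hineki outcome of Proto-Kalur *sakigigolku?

Hineki: *sakigigolku > sakigigolko > hakigigolko > hakigigorko > hahigigorho > hahiyiyorho  (by vowel merger, debuccalisation, unconditioned shift, unconditioned shift, unconditioned shift)

hahiyiyorho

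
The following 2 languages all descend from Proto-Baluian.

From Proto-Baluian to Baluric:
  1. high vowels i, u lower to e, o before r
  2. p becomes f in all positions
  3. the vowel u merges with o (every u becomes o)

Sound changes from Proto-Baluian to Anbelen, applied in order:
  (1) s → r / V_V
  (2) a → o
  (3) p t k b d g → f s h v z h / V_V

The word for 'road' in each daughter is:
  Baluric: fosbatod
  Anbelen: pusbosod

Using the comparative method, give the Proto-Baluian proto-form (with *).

*pusbatod

Position 1: Baluric has f, Anbelen has p. Anbelen preserves p here (none of its changes turn any other segment into p), so the proto-segment is *p.
Position 6: Baluric has t, Anbelen has s. Baluric preserves t here (none of its changes turn any other segment into t), so the proto-segment is *t.
Position 2: Baluric has o, Anbelen has u. Anbelen preserves u here (none of its changes turn any other segment into u), so the proto-segment is *u.
This points to *pusbatod. Verify forward in each daughter:
Baluric: *pusbatod > fusbatod > fosbatod  (by unconditioned shift, vowel merger)
Anbelen: start from *pusbatod.
  rule 1: no change — pusbatod
  rule 2 (vowel merger): pusbatod → pusbotod
  rule 3 (intervocalic lenition): pusbotod → pusbosod
  ⇒ Anbelen pusbosod
Only *pusbatod yields all of Baluric fosbatod, Anbelen pusbosod.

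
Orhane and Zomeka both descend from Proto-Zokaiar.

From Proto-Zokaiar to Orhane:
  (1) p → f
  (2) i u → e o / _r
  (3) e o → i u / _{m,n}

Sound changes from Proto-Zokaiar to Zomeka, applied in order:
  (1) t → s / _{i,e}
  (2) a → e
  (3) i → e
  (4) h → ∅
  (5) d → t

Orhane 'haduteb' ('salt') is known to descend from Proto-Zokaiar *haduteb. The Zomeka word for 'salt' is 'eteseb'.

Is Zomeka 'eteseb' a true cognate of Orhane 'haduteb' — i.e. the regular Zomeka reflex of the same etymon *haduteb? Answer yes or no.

no

Derive the expected Zomeka reflex of *haduteb:
Zomeka: *haduteb > haduseb > heduseb > eduseb > etuseb  (by palatalisation, vowel merger, h-loss, unconditioned shift)
The regular Zomeka reflex would be 'etuseb', but the attested form is 'eteseb'. The correspondence is irregular, so they are not cognates (the Zomeka form has a different source).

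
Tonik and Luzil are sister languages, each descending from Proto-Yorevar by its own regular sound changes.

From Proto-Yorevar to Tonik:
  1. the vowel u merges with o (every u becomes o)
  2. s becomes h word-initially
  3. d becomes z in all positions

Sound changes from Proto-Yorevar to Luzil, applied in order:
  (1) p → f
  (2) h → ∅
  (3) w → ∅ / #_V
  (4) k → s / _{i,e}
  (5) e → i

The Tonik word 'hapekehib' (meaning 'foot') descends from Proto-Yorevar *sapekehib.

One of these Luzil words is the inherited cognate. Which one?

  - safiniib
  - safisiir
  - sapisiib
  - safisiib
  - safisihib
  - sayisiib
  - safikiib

safisiib

Luzil: *sapekehib
  sapekehib → safekehib   [unconditioned shift]
  safekehib → safekeib   [h-loss]
  safekeib (rule 3 does not apply)
  safekeib → safeseib   [palatalisation]
  safeseib → safisiib   [vowel merger]
  giving Luzil safisiib.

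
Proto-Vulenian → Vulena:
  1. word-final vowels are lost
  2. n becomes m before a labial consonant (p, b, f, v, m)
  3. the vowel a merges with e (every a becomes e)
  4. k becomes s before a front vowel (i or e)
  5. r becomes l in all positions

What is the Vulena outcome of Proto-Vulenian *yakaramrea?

Vulena: *yakaramrea
  yakaramrea → yakaramre   [apocope]
  yakaramre (rule 2 does not apply)
  yakaramre → yekeremre   [vowel merger]
  yekeremre → yeseremre   [palatalisation]
  yeseremre → yeselemle   [unconditioned shift]
  giving Vulena yeselemle.

yeselemle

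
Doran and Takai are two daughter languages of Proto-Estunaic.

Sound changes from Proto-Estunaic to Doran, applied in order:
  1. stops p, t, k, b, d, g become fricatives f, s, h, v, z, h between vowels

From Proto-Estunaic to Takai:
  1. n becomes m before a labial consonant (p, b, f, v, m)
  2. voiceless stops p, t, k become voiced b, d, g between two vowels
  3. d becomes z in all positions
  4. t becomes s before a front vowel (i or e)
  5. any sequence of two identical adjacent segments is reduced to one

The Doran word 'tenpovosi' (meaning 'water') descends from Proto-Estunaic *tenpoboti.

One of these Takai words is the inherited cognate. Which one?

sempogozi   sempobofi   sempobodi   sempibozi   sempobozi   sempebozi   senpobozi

sempobozi

Takai: *tenpoboti > tempoboti > tempobodi > tempobozi > sempobozi  (by nasal place assimilation, intervocalic voicing, unconditioned shift, palatalisation)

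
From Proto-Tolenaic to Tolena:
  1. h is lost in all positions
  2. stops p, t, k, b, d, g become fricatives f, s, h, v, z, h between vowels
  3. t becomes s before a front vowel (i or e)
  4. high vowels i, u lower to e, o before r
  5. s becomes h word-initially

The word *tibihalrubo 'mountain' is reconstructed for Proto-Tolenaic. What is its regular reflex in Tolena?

hivialruvo

Tolena: *tibihalrubo
  tibihalrubo → tibialrubo   [h-loss]
  tibialrubo → tivialruvo   [intervocalic lenition]
  tivialruvo → sivialruvo   [palatalisation]
  sivialruvo (rule 4 does not apply)
  sivialruvo → hivialruvo   [debuccalisation]
  giving Tolena hivialruvo.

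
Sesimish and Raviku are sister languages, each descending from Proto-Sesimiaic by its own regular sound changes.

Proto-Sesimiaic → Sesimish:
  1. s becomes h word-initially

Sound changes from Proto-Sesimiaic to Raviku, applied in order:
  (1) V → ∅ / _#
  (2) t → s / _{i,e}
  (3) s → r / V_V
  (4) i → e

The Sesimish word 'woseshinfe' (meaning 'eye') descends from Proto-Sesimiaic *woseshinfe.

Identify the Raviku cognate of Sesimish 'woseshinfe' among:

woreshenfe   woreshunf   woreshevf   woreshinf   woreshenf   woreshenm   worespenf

Raviku: *woseshinfe > woseshinf > woreshinf > woreshenf  (by apocope, rhotacism, vowel merger)
Among the options, 'woreshenf' alone shows every Raviku change applied in order.

woreshenf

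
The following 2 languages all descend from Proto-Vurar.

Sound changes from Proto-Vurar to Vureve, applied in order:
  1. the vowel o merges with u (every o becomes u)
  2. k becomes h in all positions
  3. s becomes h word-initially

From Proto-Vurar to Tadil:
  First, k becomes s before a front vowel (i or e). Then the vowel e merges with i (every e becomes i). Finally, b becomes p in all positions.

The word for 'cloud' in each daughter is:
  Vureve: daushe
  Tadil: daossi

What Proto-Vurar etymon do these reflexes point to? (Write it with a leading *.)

Position 5: Vureve has h, Tadil has s. Taking the neighbouring segments as reconstructed: Vureve h could go back to *k or *h; Tadil s could go back to *k or *s — the one source consistent with every daughter is *k.
Position 6: Vureve has e, Tadil has i. Vureve preserves e here (none of its changes turn any other segment into e), so the proto-segment is *e.
Position 3: Vureve has u, Tadil has o. Tadil preserves o here (none of its changes turn any other segment into o), so the proto-segment is *o.
Continuing position by position gives *daoske; check it forward:
Vureve: start from *daoske.
  rule 1 (vowel merger): daoske → dauske
  rule 2 (unconditioned shift): dauske → daushe
  rule 3: no change — daushe
  ⇒ Vureve daushe
Tadil: *daoske > daosse > daossi  (by palatalisation, vowel merger)
*daoske is the unique common source.

*daoske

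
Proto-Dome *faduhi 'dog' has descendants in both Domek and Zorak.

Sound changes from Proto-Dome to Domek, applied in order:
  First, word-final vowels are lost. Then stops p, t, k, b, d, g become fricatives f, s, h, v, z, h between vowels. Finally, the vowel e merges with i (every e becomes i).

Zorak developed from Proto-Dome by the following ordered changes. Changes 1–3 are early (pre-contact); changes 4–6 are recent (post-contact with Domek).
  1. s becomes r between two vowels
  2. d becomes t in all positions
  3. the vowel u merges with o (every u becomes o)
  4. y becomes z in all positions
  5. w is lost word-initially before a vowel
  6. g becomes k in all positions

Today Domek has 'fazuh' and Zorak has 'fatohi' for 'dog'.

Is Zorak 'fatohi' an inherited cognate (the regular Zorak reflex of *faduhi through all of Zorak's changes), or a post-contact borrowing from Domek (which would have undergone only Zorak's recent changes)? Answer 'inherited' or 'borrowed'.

If inherited, *faduhi would pass through all of Zorak's changes:
Zorak: *faduhi
  faduhi (rule 1 does not apply)
  faduhi → fatuhi   [unconditioned shift]
  fatuhi → fatohi   [vowel merger]
  fatohi (rule 4 does not apply)
  fatohi (rule 5 does not apply)
  fatohi (rule 6 does not apply)
  giving Zorak fatohi.
If borrowed from Domek 'fazuh' after the early changes, it would undergo only the recent ones:
  rule 4 (unconditioned shift): no change (fazuh)
  rule 5 (glide loss): no change (fazuh)
  rule 6 (unconditioned shift): no change (fazuh)
  ⇒ as a loan: fazuh
Zorak 'fatohi' matches the inherited outcome exactly, so it is an inherited cognate, not a loan.

inherited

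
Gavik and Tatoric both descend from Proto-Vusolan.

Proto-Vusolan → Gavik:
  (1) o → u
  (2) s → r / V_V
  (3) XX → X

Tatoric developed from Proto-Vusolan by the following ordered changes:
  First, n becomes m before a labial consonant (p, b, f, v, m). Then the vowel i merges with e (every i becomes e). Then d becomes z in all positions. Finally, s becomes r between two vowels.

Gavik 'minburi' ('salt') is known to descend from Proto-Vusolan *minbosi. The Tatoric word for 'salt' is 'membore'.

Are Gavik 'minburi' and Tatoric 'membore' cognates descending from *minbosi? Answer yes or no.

Derive the expected Tatoric reflex of *minbosi:
Tatoric: *minbosi > mimbosi > membose > membore  (by nasal place assimilation, vowel merger, rhotacism)
Tatoric 'membore' matches the regular reflex exactly, so the pair is cognate.

yes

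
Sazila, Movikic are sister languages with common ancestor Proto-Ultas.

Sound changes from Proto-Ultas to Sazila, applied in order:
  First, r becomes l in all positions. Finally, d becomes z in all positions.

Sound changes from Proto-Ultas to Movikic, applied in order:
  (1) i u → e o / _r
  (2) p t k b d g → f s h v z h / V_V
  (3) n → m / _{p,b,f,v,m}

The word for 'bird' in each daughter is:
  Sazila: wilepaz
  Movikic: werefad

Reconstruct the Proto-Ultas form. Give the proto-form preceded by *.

*wirepad

Position 7: Sazila has z, Movikic has d. Movikic preserves d here (none of its changes turn any other segment into d), so the proto-segment is *d.
Position 2: Sazila has i, Movikic has e. Sazila preserves i here (none of its changes turn any other segment into i), so the proto-segment is *i.
Position 5: Sazila has p, Movikic has f. Sazila preserves p here (none of its changes turn any other segment into p), so the proto-segment is *p.
Verify the candidate proto-form against each daughter:
Sazila: *wirepad
  wirepad → wilepad   [unconditioned shift]
  wilepad → wilepaz   [unconditioned shift]
  giving Sazila wilepaz.
Movikic: *wirepad
  wirepad → werepad   [pre-rhotic lowering]
  werepad → werefad   [intervocalic lenition]
  werefad (rule 3 does not apply)
  giving Movikic werefad.
No other proto-form is consistent with every reflex, so the reconstruction is *wirepad.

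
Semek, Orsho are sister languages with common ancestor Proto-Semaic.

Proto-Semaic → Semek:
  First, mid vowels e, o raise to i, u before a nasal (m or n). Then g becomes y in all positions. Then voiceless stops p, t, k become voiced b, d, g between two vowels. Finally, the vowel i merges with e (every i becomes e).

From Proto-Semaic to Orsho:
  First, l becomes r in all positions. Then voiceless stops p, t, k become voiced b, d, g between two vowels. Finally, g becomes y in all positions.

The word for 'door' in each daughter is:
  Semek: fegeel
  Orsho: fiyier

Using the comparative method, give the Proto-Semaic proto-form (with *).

Position 2: Semek has e, Orsho has i. Orsho preserves i here (none of its changes turn any other segment into i), so the proto-segment is *i.
Position 3: Semek has g, Orsho has y. In Semek, g can only continue *k, so the proto-segment is *k.
Continuing position by position gives *fikiel; check it forward:
Semek: *fikiel
  fikiel (rule 1 does not apply)
  fikiel (rule 2 does not apply)
  fikiel → figiel   [intervocalic voicing]
  figiel → fegeel   [vowel merger]
  giving Semek fegeel.
Orsho: *fikiel
  fikiel → fikier   [unconditioned shift]
  fikier → figier   [intervocalic voicing]
  figier → fiyier   [unconditioned shift]
  giving Orsho fiyier.
*fikiel is the unique common source.

*fikiel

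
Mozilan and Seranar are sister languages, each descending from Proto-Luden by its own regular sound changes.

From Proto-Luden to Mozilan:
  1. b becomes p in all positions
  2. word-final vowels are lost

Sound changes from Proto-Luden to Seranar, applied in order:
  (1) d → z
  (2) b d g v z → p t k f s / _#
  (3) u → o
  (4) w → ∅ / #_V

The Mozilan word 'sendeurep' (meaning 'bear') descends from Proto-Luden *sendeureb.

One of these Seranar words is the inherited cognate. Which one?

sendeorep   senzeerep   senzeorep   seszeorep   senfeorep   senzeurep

Seranar: start from *sendeureb.
  rule 1 (unconditioned shift): sendeureb → senzeureb
  rule 2 (final devoicing): senzeureb → senzeurep
  rule 3 (vowel merger): senzeurep → senzeorep
  rule 4: no change — senzeorep
  ⇒ Seranar senzeorep
Among the options, 'senzeorep' alone shows every Seranar change applied in order.

senzeorep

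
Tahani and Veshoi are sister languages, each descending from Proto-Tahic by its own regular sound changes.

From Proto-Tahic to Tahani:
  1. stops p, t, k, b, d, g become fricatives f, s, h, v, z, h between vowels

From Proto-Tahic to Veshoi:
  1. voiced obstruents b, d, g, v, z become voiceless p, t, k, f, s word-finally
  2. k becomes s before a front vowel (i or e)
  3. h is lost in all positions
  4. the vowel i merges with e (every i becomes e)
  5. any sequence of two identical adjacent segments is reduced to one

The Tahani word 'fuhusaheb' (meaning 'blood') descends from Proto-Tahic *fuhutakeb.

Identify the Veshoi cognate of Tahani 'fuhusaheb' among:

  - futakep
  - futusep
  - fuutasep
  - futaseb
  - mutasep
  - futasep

Veshoi: start from *fuhutakeb.
  rule 1 (final devoicing): fuhutakeb → fuhutakep
  rule 2 (palatalisation): fuhutakep → fuhutasep
  rule 3 (h-loss): fuhutasep → fuutasep
  rule 4: no change — fuutasep
  rule 5 (degemination): fuutasep → futasep
  ⇒ Veshoi futasep
The other candidates each miss or misapply at least one Veshoi change.

futasep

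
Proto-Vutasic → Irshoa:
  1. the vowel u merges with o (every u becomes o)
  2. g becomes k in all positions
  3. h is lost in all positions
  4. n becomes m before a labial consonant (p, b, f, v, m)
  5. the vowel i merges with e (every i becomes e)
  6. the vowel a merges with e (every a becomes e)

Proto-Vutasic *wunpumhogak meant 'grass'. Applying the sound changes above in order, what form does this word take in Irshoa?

wompomokek

Irshoa: start from *wunpumhogak.
  rule 1 (vowel merger): wunpumhogak → wonpomhogak
  rule 2 (unconditioned shift): wonpomhogak → wonpomhokak
  rule 3 (h-loss): wonpomhokak → wonpomokak
  rule 4 (nasal place assimilation): wonpomokak → wompomokak
  rule 5: no change — wompomokak
  rule 6 (vowel merger): wompomokak → wompomokek
  ⇒ Irshoa wompomokek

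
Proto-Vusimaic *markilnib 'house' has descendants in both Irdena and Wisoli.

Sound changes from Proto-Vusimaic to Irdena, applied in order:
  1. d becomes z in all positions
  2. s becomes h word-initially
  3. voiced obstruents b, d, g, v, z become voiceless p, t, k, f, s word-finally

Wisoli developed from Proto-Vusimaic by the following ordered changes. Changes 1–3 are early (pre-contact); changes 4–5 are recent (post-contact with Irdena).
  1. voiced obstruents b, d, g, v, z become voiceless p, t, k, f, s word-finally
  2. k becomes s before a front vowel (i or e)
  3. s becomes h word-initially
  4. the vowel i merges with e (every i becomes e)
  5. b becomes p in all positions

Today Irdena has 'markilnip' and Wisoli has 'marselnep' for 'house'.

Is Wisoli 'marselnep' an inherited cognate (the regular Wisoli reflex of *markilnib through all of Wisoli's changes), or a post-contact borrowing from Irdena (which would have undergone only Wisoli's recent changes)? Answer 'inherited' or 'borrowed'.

inherited

If inherited, *markilnib would pass through all of Wisoli's changes:
Wisoli: *markilnib > markilnip > marsilnip > marselnep  (by final devoicing, palatalisation, vowel merger)
If borrowed from Irdena 'markilnip' after the early changes, it would undergo only the recent ones:
  rule 4 (vowel merger): markilnip → markelnep
  rule 5 (unconditioned shift): no change (markelnep)
  ⇒ as a loan: markelnep
Wisoli 'marselnep' matches the inherited outcome exactly, so it is an inherited cognate, not a loan.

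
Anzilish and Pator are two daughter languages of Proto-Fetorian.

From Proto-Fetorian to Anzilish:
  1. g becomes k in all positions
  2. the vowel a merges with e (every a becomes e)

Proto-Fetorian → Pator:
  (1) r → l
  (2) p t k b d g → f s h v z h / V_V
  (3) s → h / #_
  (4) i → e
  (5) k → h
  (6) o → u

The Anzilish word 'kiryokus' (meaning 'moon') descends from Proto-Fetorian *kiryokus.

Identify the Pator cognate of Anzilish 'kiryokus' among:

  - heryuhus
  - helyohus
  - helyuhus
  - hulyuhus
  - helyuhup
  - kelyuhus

helyuhus

Pator: start from *kiryokus.
  rule 1 (unconditioned shift): kiryokus → kilyokus
  rule 2 (intervocalic lenition): kilyokus → kilyohus
  rule 3: no change — kilyohus
  rule 4 (vowel merger): kilyohus → kelyohus
  rule 5 (unconditioned shift): kelyohus → helyohus
  rule 6 (vowel merger): helyohus → helyuhus
  ⇒ Pator helyuhus
The other candidates each miss or misapply at least one Pator change.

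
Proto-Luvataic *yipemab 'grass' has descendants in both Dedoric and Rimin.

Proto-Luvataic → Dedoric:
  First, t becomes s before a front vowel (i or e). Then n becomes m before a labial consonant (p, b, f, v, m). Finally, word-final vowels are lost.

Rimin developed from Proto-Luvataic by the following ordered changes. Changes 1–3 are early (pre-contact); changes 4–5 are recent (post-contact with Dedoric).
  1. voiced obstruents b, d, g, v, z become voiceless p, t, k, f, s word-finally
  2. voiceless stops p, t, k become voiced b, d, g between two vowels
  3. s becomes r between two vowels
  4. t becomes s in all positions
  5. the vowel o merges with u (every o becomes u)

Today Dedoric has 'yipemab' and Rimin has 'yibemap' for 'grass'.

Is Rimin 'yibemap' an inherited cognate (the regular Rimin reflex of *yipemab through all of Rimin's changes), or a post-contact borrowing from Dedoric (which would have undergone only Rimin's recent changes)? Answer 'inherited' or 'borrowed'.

inherited

If inherited, *yipemab would pass through all of Rimin's changes:
Rimin: start from *yipemab.
  rule 1 (final devoicing): yipemab → yipemap
  rule 2 (intervocalic voicing): yipemap → yibemap
  rule 3: no change — yibemap
  rule 4: no change — yibemap
  rule 5: no change — yibemap
  ⇒ Rimin yibemap
If borrowed from Dedoric 'yipemab' after the early changes, it would undergo only the recent ones:
  rule 4 (unconditioned shift): no change (yipemab)
  rule 5 (vowel merger): no change (yipemab)
  ⇒ as a loan: yipemab
Rimin 'yibemap' matches the inherited outcome exactly, so it is an inherited cognate, not a loan.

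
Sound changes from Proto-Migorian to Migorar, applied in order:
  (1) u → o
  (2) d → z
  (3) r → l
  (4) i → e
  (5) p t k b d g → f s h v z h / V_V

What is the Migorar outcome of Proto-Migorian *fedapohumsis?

Migorar: *fedapohumsis > fedapohomsis > fezapohomsis > fezapohomses > fezafohomses  (by vowel merger, unconditioned shift, vowel merger, intervocalic lenition)

fezafohomses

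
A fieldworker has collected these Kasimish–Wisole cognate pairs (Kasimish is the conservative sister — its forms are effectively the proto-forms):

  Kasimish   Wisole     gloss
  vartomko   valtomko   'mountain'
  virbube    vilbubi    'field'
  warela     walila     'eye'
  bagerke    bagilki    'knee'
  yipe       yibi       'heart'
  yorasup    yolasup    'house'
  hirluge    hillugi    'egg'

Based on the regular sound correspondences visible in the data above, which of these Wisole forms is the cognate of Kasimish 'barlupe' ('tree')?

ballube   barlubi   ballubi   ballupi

vartomko ~ valtomko, bagerke ~ bagilki — Kasimish r corresponds to Wisole l after a vowel, before a consonant other than r, m, n, p, b, f, v.
yipe ~ yibi — Kasimish p corresponds to Wisole b between vowels (before a front vowel).
virbube ~ vilbubi, bagerke ~ bagilki — Kasimish e corresponds to Wisole i word-finally.
Applying these to Kasimish 'barlupe':
  barlupe → ballupe   (r→l after a vowel, before a consonant other than r, m, n, p, b, f, v)
  ballupe → ballube   (p→b between vowels (before a front vowel))
  ballube → ballubi   (e→i word-finally)
So the Wisole cognate is 'ballubi'.

ballubi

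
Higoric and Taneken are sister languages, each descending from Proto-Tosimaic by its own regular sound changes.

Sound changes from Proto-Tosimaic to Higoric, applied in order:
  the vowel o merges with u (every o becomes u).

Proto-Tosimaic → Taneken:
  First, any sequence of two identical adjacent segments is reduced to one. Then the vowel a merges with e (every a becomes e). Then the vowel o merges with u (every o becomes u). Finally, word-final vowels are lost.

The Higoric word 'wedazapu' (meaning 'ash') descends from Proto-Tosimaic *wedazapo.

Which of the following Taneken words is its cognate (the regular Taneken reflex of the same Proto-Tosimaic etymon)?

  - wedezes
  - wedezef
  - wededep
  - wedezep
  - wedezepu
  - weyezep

wedezep

Taneken: start from *wedazapo.
  rule 1: no change — wedazapo
  rule 2 (vowel merger): wedazapo → wedezepo
  rule 3 (vowel merger): wedezepo → wedezepu
  rule 4 (apocope): wedezepu → wedezep
  ⇒ Taneken wedezep
The other candidates each miss or misapply at least one Taneken change.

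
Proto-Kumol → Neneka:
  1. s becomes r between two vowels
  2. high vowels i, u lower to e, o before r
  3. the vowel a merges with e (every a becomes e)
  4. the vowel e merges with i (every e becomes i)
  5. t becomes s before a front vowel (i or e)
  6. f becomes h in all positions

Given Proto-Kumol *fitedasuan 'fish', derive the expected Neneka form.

Neneka: *fitedasuan
  fitedasuan → fitedaruan   [rhotacism]
  fitedaruan (rule 2 does not apply)
  fitedaruan → fitederuen   [vowel merger]
  fitederuen → fitidiruin   [vowel merger]
  fitidiruin → fisidiruin   [palatalisation]
  fisidiruin → hisidiruin   [unconditioned shift]
  giving Neneka hisidiruin.

hisidiruin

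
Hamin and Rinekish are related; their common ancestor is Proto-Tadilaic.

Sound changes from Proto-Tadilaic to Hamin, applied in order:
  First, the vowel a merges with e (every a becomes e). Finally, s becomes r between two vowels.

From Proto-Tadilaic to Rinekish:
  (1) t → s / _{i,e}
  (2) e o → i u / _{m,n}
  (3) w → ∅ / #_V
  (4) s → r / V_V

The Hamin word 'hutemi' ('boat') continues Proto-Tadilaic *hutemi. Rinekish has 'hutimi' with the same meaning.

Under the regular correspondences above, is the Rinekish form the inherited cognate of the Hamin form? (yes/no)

no

Derive the expected Rinekish reflex of *hutemi:
Rinekish: *hutemi
  hutemi → husemi   [palatalisation]
  husemi → husimi   [pre-nasal raising]
  husimi (rule 3 does not apply)
  husimi → hurimi   [rhotacism]
  giving Rinekish hurimi.
The regular Rinekish reflex would be 'hurimi', but the attested form is 'hutimi'. The correspondence is irregular, so they are not cognates (the Rinekish form has a different source).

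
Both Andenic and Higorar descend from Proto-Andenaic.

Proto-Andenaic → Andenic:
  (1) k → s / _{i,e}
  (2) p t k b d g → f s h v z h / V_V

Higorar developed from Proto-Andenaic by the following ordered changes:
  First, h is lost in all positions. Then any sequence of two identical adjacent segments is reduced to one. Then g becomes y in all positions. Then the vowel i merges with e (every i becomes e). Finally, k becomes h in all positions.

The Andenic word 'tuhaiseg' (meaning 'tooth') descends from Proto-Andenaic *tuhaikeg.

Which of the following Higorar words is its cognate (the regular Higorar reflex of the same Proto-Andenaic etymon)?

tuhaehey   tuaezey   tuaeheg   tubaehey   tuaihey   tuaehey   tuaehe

tuaehey

Higorar: start from *tuhaikeg.
  rule 1 (h-loss): tuhaikeg → tuaikeg
  rule 2: no change — tuaikeg
  rule 3 (unconditioned shift): tuaikeg → tuaikey
  rule 4 (vowel merger): tuaikey → tuaekey
  rule 5 (unconditioned shift): tuaekey → tuaehey
  ⇒ Higorar tuaehey
Among the options, 'tuaehey' alone shows every Higorar change applied in order.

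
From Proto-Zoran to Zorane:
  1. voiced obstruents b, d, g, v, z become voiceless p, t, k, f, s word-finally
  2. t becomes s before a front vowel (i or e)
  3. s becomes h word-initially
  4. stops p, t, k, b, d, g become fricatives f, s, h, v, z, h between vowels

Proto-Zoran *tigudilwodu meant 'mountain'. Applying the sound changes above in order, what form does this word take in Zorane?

hihuzilwozu

Zorane: start from *tigudilwodu.
  rule 1: no change — tigudilwodu
  rule 2 (palatalisation): tigudilwodu → sigudilwodu
  rule 3 (debuccalisation): sigudilwodu → higudilwodu
  rule 4 (intervocalic lenition): higudilwodu → hihuzilwozu
  ⇒ Zorane hihuzilwozu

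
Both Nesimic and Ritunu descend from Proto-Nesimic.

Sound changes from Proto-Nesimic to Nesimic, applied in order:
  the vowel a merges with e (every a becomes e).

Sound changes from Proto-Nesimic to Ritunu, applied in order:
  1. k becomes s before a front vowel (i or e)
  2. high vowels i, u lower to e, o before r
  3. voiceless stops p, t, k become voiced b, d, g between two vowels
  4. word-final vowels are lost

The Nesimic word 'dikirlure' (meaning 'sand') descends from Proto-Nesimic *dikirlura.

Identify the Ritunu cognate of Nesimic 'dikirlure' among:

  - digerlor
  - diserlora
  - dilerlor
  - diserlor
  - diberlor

Ritunu: start from *dikirlura.
  rule 1 (palatalisation): dikirlura → disirlura
  rule 2 (pre-rhotic lowering): disirlura → diserlora
  rule 3: no change — diserlora
  rule 4 (apocope): diserlora → diserlor
  ⇒ Ritunu diserlor
Only 'diserlor' matches the regular Ritunu development of *dikirlura.

diserlor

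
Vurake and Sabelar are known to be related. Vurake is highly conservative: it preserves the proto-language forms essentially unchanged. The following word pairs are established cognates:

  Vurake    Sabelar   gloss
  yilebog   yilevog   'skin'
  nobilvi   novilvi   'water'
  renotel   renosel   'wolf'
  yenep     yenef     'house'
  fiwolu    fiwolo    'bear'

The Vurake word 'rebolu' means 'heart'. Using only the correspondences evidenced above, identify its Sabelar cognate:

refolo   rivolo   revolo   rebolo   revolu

yilebog ~ yilevog — Vurake b corresponds to Sabelar v between vowels (before a back vowel).
fiwolu ~ fiwolo — Vurake u corresponds to Sabelar o word-finally.
Applying these to Vurake 'rebolu':
  rebolu → revolu   (b→v between vowels (before a back vowel))
  revolu → revolo   (u→o word-finally)
So the Sabelar cognate is 'revolo'.

revolo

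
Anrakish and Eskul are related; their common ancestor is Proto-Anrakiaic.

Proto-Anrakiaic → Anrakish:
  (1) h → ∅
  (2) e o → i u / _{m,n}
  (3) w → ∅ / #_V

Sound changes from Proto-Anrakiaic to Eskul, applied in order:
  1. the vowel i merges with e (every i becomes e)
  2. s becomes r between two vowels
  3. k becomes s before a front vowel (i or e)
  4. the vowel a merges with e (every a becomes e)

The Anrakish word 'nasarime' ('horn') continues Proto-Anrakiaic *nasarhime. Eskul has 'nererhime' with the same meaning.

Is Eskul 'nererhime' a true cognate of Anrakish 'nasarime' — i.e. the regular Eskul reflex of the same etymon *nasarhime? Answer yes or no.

Derive the expected Eskul reflex of *nasarhime:
Eskul: *nasarhime
  nasarhime → nasarheme   [vowel merger]
  nasarheme → nararheme   [rhotacism]
  nararheme (rule 3 does not apply)
  nararheme → nererheme   [vowel merger]
  giving Eskul nererheme.
The regular Eskul reflex would be 'nererheme', but the attested form is 'nererhime'. The correspondence is irregular, so they are not cognates (the Eskul form has a different source).

no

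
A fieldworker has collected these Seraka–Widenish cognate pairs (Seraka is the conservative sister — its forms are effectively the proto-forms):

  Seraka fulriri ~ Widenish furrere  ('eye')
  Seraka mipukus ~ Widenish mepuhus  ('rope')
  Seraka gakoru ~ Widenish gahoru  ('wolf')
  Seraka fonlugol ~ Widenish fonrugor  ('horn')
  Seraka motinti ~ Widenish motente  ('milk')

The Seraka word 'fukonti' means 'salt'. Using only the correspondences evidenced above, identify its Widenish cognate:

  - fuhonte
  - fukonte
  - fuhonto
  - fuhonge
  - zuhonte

gakoru ~ gahoru — Seraka k corresponds to Widenish h between vowels (before a back vowel).
fulriri ~ furrere, motinti ~ motente — Seraka i corresponds to Widenish e word-finally.
Applying these to Seraka 'fukonti':
  fukonti → fuhonti   (k→h between vowels (before a back vowel))
  fuhonti → fuhonte   (i→e word-finally)
So the Widenish cognate is 'fuhonte'.

fuhonte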